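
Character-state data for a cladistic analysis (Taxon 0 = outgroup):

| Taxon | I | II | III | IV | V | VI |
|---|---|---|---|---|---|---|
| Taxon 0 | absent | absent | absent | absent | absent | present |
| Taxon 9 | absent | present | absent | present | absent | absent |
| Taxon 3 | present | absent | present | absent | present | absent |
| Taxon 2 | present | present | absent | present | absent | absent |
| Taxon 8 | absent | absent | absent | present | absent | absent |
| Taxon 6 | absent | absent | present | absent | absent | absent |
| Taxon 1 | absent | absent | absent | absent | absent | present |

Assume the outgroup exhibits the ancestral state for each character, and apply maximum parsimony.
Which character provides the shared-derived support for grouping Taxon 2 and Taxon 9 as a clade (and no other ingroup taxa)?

Character polarity is set by the outgroup: the derived state is whichever differs from the outgroup's state, so for VI the derived state is 'absent', and for the remaining characters it is 'present'.
I groups Taxon 2 and Taxon 3, which is incompatible with the clades supported by the remaining characters; treating it as convergent (homoplasy) costs fewer steps than any alternative tree.
II: derived state 'present' in Taxon 2 and Taxon 9 only — synapomorphy for {Taxon 2, Taxon 9}.
III (derived state 'present') is shared by Taxon 3 and Taxon 6 — a synapomorphy uniting that clade.
IV: derived state 'present' in Taxon 2, Taxon 8, and Taxon 9 only — synapomorphy for {Taxon 2, Taxon 8, Taxon 9}.
V (derived state 'present') is unique to Taxon 3 (autapomorphy; uninformative for grouping).
VI: derived state 'absent' in Taxon 2, Taxon 3, Taxon 6, Taxon 8, and Taxon 9 only — synapomorphy for {Taxon 2, Taxon 3, Taxon 6, Taxon 8, Taxon 9}.
Most parsimonious ingroup topology: ((((Taxon 9,Taxon 2),Taxon 8),(Taxon 3,Taxon 6)),Taxon 1).
The clade {Taxon 2, Taxon 9} is supported by II: its derived state 'present' occurs in exactly those taxa and in no other taxon (including the outgroup).

II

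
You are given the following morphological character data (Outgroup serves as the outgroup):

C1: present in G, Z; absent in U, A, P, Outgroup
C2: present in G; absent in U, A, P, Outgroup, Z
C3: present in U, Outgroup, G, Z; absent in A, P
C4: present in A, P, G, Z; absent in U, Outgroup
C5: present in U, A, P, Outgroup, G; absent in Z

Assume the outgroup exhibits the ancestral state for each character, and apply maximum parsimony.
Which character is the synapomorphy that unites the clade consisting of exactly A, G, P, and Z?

Character polarity is set by the outgroup: the derived state is whichever differs from the outgroup's state, so for C3, C5 the derived state is 'absent', and for the remaining characters it is 'present'.
C1 (derived state 'present') is shared by G and Z — a synapomorphy uniting that clade.
C2 (derived state 'present') is unique to G (autapomorphy; uninformative for grouping).
C3: derived state 'absent' in A and P only — synapomorphy for {A, P}.
C4: derived state 'present' in A, G, P, and Z only — synapomorphy for {A, G, P, Z}.
C5 (derived state 'absent') is unique to Z (autapomorphy; uninformative for grouping).
Most parsimonious ingroup topology: (U,((P,A),(Z,G))).
The clade {A, G, P, Z} is supported by C4: its derived state 'present' occurs in exactly those taxa and in no other taxon (including the outgroup).

C4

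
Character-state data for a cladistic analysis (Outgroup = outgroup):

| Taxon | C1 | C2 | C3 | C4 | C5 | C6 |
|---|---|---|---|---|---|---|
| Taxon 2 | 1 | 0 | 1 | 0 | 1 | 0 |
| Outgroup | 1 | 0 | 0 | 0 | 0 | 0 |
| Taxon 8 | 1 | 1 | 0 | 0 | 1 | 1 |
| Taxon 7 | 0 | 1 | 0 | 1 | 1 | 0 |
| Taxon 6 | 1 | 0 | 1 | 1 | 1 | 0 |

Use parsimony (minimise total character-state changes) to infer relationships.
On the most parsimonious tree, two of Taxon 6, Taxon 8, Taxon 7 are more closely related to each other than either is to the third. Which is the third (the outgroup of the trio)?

Taxon 6

Character polarity is set by the outgroup: the derived state is whichever differs from the outgroup's state, so for C1 the derived state is '0', and for the remaining characters it is '1'.
C1 (derived state '0') is unique to Taxon 7 (autapomorphy; uninformative for grouping).
C2: derived state '1' in Taxon 7 and Taxon 8 only — synapomorphy for {Taxon 7, Taxon 8}.
C3: derived state '1' in Taxon 2 and Taxon 6 only — synapomorphy for {Taxon 2, Taxon 6}.
C4 groups Taxon 6 and Taxon 7, which is incompatible with the clades supported by the remaining characters; treating it as convergent (homoplasy) costs fewer steps than any alternative tree.
All ingroup taxa share the derived state '1' for C5; it defines the ingroup but does not resolve relationships within it.
C6 (derived state '1') is unique to Taxon 8 (autapomorphy; uninformative for grouping).
Most parsimonious ingroup topology: ((Taxon 6,Taxon 2),(Taxon 8,Taxon 7)).
Taxon 7 and Taxon 8 share a more recent common ancestor with each other than either does with Taxon 6, so Taxon 6 is the least closely related of the three.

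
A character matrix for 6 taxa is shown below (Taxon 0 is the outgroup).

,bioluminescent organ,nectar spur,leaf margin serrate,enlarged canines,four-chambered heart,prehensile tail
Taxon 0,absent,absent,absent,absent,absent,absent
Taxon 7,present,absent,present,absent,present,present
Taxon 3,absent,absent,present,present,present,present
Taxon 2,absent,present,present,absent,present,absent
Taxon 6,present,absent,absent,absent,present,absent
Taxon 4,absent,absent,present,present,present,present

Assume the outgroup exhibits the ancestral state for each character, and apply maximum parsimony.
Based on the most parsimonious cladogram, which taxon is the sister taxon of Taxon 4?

The outgroup has state 'absent' for every character, so 'present' is the derived state throughout.
bioluminescent organ (state 'present') occurs in Taxon 6 and Taxon 7 but conflicts with the nesting implied by the other characters — most parsimoniously interpreted as homoplasy.
nectar spur: derived state 'present' in Taxon 2 only — an autapomorphy, so it tells us nothing about relationships among taxa.
Only Taxon 2, Taxon 3, Taxon 4, and Taxon 7 show the derived state 'present' for leaf margin serrate, supporting them as a clade.
enlarged canines: derived state 'present' in Taxon 3 and Taxon 4 only — synapomorphy for {Taxon 3, Taxon 4}.
four-chambered heart (derived state 'present') is shared by all ingroup taxa — unites the whole ingroup.
prehensile tail (derived state 'present') is shared by Taxon 3, Taxon 4, and Taxon 7 — a synapomorphy uniting that clade.
Most parsimonious ingroup topology: (((Taxon 7,(Taxon 3,Taxon 4)),Taxon 2),Taxon 6).
Taxon 4 and Taxon 3 form a cherry on this tree, so they are sister taxa.

Taxon 3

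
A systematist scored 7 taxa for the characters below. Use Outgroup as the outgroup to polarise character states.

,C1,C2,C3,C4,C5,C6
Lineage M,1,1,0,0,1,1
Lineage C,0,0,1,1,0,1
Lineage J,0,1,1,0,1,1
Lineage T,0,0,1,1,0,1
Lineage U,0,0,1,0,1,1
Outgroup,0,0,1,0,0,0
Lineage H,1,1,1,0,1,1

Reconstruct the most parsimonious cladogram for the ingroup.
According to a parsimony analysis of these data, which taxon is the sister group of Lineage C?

Character polarity is set by the outgroup: the derived state is whichever differs from the outgroup's state, so for C3 the derived state is '0', and for the remaining characters it is '1'.
C1 (derived state '1') is shared by Lineage H and Lineage M — a synapomorphy uniting that clade.
C2: derived state '1' in Lineage H, Lineage J, and Lineage M only — synapomorphy for {Lineage H, Lineage J, Lineage M}.
C3 (derived state '0') is unique to Lineage M (autapomorphy; uninformative for grouping).
C4: derived state '1' in Lineage C and Lineage T only — synapomorphy for {Lineage C, Lineage T}.
Only Lineage H, Lineage J, Lineage M, and Lineage U show the derived state '1' for C5, supporting them as a clade.
All ingroup taxa share the derived state '1' for C6; it defines the ingroup but does not resolve relationships within it.
Most parsimonious ingroup topology: ((Lineage U,((Lineage H,Lineage M),Lineage J)),(Lineage C,Lineage T)).
Lineage C and Lineage T form a cherry on this tree, so they are sister taxa.

Lineage T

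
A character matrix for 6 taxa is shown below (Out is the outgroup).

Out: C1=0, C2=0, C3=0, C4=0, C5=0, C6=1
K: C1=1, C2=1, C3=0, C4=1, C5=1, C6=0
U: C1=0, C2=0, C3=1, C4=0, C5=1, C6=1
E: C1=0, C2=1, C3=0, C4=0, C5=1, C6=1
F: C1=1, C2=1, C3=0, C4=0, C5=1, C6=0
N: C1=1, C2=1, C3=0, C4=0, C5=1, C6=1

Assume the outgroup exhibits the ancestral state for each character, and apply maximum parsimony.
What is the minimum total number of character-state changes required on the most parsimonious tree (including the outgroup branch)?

6

Character polarity is set by the outgroup: the derived state is whichever differs from the outgroup's state, so for C6 the derived state is '0', and for the remaining characters it is '1'.
Only F, K, and N show the derived state '1' for C1, supporting them as a clade.
C2 (derived state '1') is shared by E, F, K, and N — a synapomorphy uniting that clade.
C3 (derived state '1') is unique to U (autapomorphy; uninformative for grouping).
C4: derived state '1' in K only — an autapomorphy, so it tells us nothing about relationships among taxa.
C5 (derived state '1') is shared by all ingroup taxa — unites the whole ingroup.
C6 (derived state '0') is shared by F and K — a synapomorphy uniting that clade.
Most parsimonious ingroup topology: ((((K,F),N),E),U).
Changes per character on this tree: C1: 1; C2: 1; C3: 1; C4: 1; C5: 1; C6: 1.
Total = 6.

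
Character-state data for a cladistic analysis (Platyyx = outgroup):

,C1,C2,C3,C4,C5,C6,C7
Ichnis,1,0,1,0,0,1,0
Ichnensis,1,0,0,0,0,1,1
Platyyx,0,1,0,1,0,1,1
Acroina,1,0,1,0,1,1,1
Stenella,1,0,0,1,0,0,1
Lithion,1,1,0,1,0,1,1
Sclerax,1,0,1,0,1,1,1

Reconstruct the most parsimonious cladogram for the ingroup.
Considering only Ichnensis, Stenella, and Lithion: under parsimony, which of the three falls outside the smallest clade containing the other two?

Lithion

Character polarity is set by the outgroup: the derived state is whichever differs from the outgroup's state, so for C2, C4, C6, C7 the derived state is '0', and for the remaining characters it is '1'.
C1 (derived state '1') is shared by all ingroup taxa — unites the whole ingroup.
Only Acroina, Ichnensis, Ichnis, Sclerax, and Stenella show the derived state '0' for C2, supporting them as a clade.
C3 (derived state '1') is shared by Acroina, Ichnis, and Sclerax — a synapomorphy uniting that clade.
Only Acroina, Ichnensis, Ichnis, and Sclerax show the derived state '0' for C4, supporting them as a clade.
Only Acroina and Sclerax show the derived state '1' for C5, supporting them as a clade.
C6: derived state '0' in Stenella only — an autapomorphy, so it tells us nothing about relationships among taxa.
C7: derived state '0' in Ichnis only — an autapomorphy, so it tells us nothing about relationships among taxa.
Most parsimonious ingroup topology: ((((Ichnis,(Sclerax,Acroina)),Ichnensis),Stenella),Lithion).
Ichnensis and Stenella share a more recent common ancestor with each other than either does with Lithion, so Lithion is the least closely related of the three.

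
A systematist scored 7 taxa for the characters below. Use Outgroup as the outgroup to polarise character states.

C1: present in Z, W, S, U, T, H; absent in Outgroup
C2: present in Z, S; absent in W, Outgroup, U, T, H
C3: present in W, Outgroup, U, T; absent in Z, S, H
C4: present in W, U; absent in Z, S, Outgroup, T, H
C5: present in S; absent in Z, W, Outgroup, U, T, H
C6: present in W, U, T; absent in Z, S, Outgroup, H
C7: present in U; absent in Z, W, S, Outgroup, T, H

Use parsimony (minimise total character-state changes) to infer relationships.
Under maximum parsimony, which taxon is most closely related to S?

Character polarity is set by the outgroup: the derived state is whichever differs from the outgroup's state, so for C3 the derived state is 'absent', and for the remaining characters it is 'present'.
C1 (derived state 'present') is shared by all ingroup taxa — unites the whole ingroup.
Only S and Z show the derived state 'present' for C2, supporting them as a clade.
C3 (derived state 'absent') is shared by H, S, and Z — a synapomorphy uniting that clade.
Only U and W show the derived state 'present' for C4, supporting them as a clade.
C5: derived state 'present' in S only — an autapomorphy, so it tells us nothing about relationships among taxa.
Only T, U, and W show the derived state 'present' for C6, supporting them as a clade.
C7: derived state 'present' in U only — an autapomorphy, so it tells us nothing about relationships among taxa.
Most parsimonious ingroup topology: (((S,Z),H),(T,(W,U))).
S and Z form a cherry on this tree, so they are sister taxa.

Z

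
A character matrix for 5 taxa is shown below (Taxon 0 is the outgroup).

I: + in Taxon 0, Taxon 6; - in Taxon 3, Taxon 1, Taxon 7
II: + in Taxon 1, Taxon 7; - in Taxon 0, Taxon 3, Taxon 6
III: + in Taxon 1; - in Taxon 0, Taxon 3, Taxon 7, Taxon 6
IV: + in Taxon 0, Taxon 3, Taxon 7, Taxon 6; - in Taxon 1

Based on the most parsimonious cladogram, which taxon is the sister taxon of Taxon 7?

Character polarity is set by the outgroup: the derived state is whichever differs from the outgroup's state, so for I, IV the derived state is '-', and for the remaining characters it is '+'.
Only Taxon 1, Taxon 3, and Taxon 7 show the derived state '-' for I, supporting them as a clade.
II (derived state '+') is shared by Taxon 1 and Taxon 7 — a synapomorphy uniting that clade.
III (derived state '+') is unique to Taxon 1 (autapomorphy; uninformative for grouping).
IV: derived state '-' in Taxon 1 only — an autapomorphy, so it tells us nothing about relationships among taxa.
Most parsimonious ingroup topology: ((Taxon 3,(Taxon 1,Taxon 7)),Taxon 6).
Taxon 7 and Taxon 1 form a cherry on this tree, so they are sister taxa.

Taxon 1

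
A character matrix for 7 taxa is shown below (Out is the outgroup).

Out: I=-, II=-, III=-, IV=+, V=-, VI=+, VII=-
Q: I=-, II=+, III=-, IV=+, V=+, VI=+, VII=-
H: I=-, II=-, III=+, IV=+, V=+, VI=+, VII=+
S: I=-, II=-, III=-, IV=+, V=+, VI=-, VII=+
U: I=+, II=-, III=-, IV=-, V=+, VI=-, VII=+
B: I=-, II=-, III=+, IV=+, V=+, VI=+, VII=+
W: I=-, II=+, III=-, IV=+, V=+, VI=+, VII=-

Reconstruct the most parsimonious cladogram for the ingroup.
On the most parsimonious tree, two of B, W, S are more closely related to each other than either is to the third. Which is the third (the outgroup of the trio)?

W

Character polarity is set by the outgroup: the derived state is whichever differs from the outgroup's state, so for IV, VI the derived state is '-', and for the remaining characters it is '+'.
I (derived state '+') is unique to U (autapomorphy; uninformative for grouping).
II (derived state '+') is shared by Q and W — a synapomorphy uniting that clade.
Only B and H show the derived state '+' for III, supporting them as a clade.
IV: derived state '-' in U only — an autapomorphy, so it tells us nothing about relationships among taxa.
V (derived state '+') is shared by all ingroup taxa — unites the whole ingroup.
VI: derived state '-' in S and U only — synapomorphy for {S, U}.
Only B, H, S, and U show the derived state '+' for VII, supporting them as a clade.
Most parsimonious ingroup topology: ((Q,W),((H,B),(S,U))).
S and B share a more recent common ancestor with each other than either does with W, so W is the least closely related of the three.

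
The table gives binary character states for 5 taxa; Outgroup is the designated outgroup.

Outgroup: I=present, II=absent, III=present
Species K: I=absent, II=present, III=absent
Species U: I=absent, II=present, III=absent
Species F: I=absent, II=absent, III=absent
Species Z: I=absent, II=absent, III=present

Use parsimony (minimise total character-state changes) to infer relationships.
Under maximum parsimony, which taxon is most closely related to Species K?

Character polarity is set by the outgroup: the derived state is whichever differs from the outgroup's state, so for I, III the derived state is 'absent', and for the remaining characters it is 'present'.
I (derived state 'absent') is shared by all ingroup taxa — unites the whole ingroup.
Only Species K and Species U show the derived state 'present' for II, supporting them as a clade.
III: derived state 'absent' in Species F, Species K, and Species U only — synapomorphy for {Species F, Species K, Species U}.
Most parsimonious ingroup topology: (((Species K,Species U),Species F),Species Z).
Species K and Species U form a cherry on this tree, so they are sister taxa.

Species U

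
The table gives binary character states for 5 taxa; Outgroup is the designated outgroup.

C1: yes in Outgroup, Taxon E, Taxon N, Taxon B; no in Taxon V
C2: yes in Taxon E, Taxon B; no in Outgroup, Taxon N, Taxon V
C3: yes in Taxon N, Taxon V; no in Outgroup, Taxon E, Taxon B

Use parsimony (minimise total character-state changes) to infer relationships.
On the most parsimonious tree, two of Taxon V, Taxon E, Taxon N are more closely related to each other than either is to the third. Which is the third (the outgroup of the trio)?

Character polarity is set by the outgroup: the derived state is whichever differs from the outgroup's state, so for C1 the derived state is 'no', and for the remaining characters it is 'yes'.
C1: derived state 'no' in Taxon V only — an autapomorphy, so it tells us nothing about relationships among taxa.
C2 (derived state 'yes') is shared by Taxon B and Taxon E — a synapomorphy uniting that clade.
C3: derived state 'yes' in Taxon N and Taxon V only — synapomorphy for {Taxon N, Taxon V}.
Most parsimonious ingroup topology: ((Taxon E,Taxon B),(Taxon N,Taxon V)).
Taxon N and Taxon V share a more recent common ancestor with each other than either does with Taxon E, so Taxon E is the least closely related of the three.

Taxon E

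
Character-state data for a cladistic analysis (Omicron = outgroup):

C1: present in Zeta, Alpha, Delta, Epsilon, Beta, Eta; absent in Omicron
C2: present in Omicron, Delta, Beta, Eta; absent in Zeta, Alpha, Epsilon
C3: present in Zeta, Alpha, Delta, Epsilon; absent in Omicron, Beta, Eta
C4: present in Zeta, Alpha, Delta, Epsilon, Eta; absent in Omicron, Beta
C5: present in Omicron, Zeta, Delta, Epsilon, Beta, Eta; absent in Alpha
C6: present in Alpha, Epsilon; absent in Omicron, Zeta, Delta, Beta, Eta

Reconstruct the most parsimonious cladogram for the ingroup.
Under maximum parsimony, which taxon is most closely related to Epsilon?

Character polarity is set by the outgroup: the derived state is whichever differs from the outgroup's state, so for C2, C5 the derived state is 'absent', and for the remaining characters it is 'present'.
All ingroup taxa share the derived state 'present' for C1; it defines the ingroup but does not resolve relationships within it.
C2: derived state 'absent' in Alpha, Epsilon, and Zeta only — synapomorphy for {Alpha, Epsilon, Zeta}.
Only Alpha, Delta, Epsilon, and Zeta show the derived state 'present' for C3, supporting them as a clade.
C4 (derived state 'present') is shared by Alpha, Delta, Epsilon, Eta, and Zeta — a synapomorphy uniting that clade.
C5 (derived state 'absent') is unique to Alpha (autapomorphy; uninformative for grouping).
Only Alpha and Epsilon show the derived state 'present' for C6, supporting them as a clade.
Most parsimonious ingroup topology: ((((Zeta,(Alpha,Epsilon)),Delta),Eta),Beta).
Epsilon and Alpha form a cherry on this tree, so they are sister taxa.

Alpha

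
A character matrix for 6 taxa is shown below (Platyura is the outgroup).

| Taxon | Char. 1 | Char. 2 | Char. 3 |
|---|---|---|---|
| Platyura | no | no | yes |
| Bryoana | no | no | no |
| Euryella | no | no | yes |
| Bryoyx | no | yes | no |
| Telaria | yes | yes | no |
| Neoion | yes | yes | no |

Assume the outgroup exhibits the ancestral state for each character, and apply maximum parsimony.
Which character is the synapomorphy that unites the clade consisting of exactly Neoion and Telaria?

Character polarity is set by the outgroup: the derived state is whichever differs from the outgroup's state, so for Char. 3 the derived state is 'no', and for the remaining characters it is 'yes'.
Only Neoion and Telaria show the derived state 'yes' for Char. 1, supporting them as a clade.
Char. 2: derived state 'yes' in Bryoyx, Neoion, and Telaria only — synapomorphy for {Bryoyx, Neoion, Telaria}.
Char. 3: derived state 'no' in Bryoana, Bryoyx, Neoion, and Telaria only — synapomorphy for {Bryoana, Bryoyx, Neoion, Telaria}.
Most parsimonious ingroup topology: ((Bryoana,(Bryoyx,(Telaria,Neoion))),Euryella).
The clade {Neoion, Telaria} is supported by Char. 1: its derived state 'yes' occurs in exactly those taxa and in no other taxon (including the outgroup).

Char. 1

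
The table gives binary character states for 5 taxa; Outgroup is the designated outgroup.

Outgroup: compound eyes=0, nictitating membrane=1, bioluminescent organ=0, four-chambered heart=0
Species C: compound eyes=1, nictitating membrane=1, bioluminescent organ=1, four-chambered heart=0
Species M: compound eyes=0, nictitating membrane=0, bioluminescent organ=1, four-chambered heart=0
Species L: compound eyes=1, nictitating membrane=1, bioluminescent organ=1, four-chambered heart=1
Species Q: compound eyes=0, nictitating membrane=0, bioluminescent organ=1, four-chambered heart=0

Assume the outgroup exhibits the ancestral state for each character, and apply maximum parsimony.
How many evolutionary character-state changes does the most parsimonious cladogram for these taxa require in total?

4

Character polarity is set by the outgroup: the derived state is whichever differs from the outgroup's state, so for nictitating membrane the derived state is '0', and for the remaining characters it is '1'.
compound eyes (derived state '1') is shared by Species C and Species L — a synapomorphy uniting that clade.
Only Species M and Species Q show the derived state '0' for nictitating membrane, supporting them as a clade.
All ingroup taxa share the derived state '1' for bioluminescent organ; it defines the ingroup but does not resolve relationships within it.
four-chambered heart (derived state '1') is unique to Species L (autapomorphy; uninformative for grouping).
Most parsimonious ingroup topology: ((Species C,Species L),(Species M,Species Q)).
Changes per character on this tree: compound eyes: 1; nictitating membrane: 1; bioluminescent organ: 1; four-chambered heart: 1.
Total = 4.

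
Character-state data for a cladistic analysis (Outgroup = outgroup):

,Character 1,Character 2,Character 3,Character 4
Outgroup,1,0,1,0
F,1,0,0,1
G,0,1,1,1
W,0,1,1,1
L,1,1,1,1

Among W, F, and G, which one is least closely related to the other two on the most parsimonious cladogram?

Character polarity is set by the outgroup: the derived state is whichever differs from the outgroup's state, so for Character 1, Character 3 the derived state is '0', and for the remaining characters it is '1'.
Only G and W show the derived state '0' for Character 1, supporting them as a clade.
Character 2 (derived state '1') is shared by G, L, and W — a synapomorphy uniting that clade.
Character 3 (derived state '0') is unique to F (autapomorphy; uninformative for grouping).
All ingroup taxa share the derived state '1' for Character 4; it defines the ingroup but does not resolve relationships within it.
Most parsimonious ingroup topology: (F,((G,W),L)).
W and G share a more recent common ancestor with each other than either does with F, so F is the least closely related of the three.

F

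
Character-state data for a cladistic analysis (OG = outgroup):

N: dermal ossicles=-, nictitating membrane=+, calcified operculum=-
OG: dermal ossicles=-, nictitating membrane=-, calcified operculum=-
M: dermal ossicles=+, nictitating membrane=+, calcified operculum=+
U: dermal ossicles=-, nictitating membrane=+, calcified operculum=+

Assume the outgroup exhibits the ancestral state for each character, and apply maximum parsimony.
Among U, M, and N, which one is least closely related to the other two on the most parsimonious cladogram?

The outgroup has state '-' for every character, so '+' is the derived state throughout.
dermal ossicles (derived state '+') is unique to M (autapomorphy; uninformative for grouping).
nictitating membrane (derived state '+') is shared by all ingroup taxa — unites the whole ingroup.
calcified operculum (derived state '+') is shared by M and U — a synapomorphy uniting that clade.
Most parsimonious ingroup topology: ((M,U),N).
U and M share a more recent common ancestor with each other than either does with N, so N is the least closely related of the three.

N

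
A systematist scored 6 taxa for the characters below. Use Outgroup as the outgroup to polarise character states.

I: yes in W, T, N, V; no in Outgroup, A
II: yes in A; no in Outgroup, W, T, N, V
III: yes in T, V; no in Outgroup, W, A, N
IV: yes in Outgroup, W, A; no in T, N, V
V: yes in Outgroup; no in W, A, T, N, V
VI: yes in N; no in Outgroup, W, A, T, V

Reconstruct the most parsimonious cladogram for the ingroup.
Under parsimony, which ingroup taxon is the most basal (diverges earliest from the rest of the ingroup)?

A

Character polarity is set by the outgroup: the derived state is whichever differs from the outgroup's state, so for IV, V the derived state is 'no', and for the remaining characters it is 'yes'.
I: derived state 'yes' in N, T, V, and W only — synapomorphy for {N, T, V, W}.
II: derived state 'yes' in A only — an autapomorphy, so it tells us nothing about relationships among taxa.
III: derived state 'yes' in T and V only — synapomorphy for {T, V}.
IV (derived state 'no') is shared by N, T, and V — a synapomorphy uniting that clade.
V (derived state 'no') is shared by all ingroup taxa — unites the whole ingroup.
VI (derived state 'yes') is unique to N (autapomorphy; uninformative for grouping).
Most parsimonious ingroup topology: ((W,((T,V),N)),A).
A is sister to the clade containing all other ingroup taxa, so it is the earliest-diverging (most basal) ingroup lineage.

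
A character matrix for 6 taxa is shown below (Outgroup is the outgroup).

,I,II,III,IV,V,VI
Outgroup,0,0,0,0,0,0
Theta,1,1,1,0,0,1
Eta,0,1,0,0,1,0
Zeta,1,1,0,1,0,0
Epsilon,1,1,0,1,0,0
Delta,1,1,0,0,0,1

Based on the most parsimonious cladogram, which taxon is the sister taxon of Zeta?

The outgroup has state '0' for every character, so '1' is the derived state throughout.
I: derived state '1' in Delta, Epsilon, Theta, and Zeta only — synapomorphy for {Delta, Epsilon, Theta, Zeta}.
All ingroup taxa share the derived state '1' for II; it defines the ingroup but does not resolve relationships within it.
III (derived state '1') is unique to Theta (autapomorphy; uninformative for grouping).
IV: derived state '1' in Epsilon and Zeta only — synapomorphy for {Epsilon, Zeta}.
V (derived state '1') is unique to Eta (autapomorphy; uninformative for grouping).
VI (derived state '1') is shared by Delta and Theta — a synapomorphy uniting that clade.
Most parsimonious ingroup topology: (((Theta,Delta),(Zeta,Epsilon)),Eta).
Zeta and Epsilon form a cherry on this tree, so they are sister taxa.

Epsilon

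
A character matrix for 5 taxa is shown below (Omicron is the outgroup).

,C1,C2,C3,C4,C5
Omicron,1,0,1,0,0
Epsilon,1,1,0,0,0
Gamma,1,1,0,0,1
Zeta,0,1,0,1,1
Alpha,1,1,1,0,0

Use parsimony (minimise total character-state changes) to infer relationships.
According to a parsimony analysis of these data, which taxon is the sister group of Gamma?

Zeta

Character polarity is set by the outgroup: the derived state is whichever differs from the outgroup's state, so for C1, C3 the derived state is '0', and for the remaining characters it is '1'.
C1: derived state '0' in Zeta only — an autapomorphy, so it tells us nothing about relationships among taxa.
C2 (derived state '1') is shared by all ingroup taxa — unites the whole ingroup.
C3 (derived state '0') is shared by Epsilon, Gamma, and Zeta — a synapomorphy uniting that clade.
C4 (derived state '1') is unique to Zeta (autapomorphy; uninformative for grouping).
Only Gamma and Zeta show the derived state '1' for C5, supporting them as a clade.
Most parsimonious ingroup topology: ((Epsilon,(Gamma,Zeta)),Alpha).
Gamma and Zeta form a cherry on this tree, so they are sister taxa.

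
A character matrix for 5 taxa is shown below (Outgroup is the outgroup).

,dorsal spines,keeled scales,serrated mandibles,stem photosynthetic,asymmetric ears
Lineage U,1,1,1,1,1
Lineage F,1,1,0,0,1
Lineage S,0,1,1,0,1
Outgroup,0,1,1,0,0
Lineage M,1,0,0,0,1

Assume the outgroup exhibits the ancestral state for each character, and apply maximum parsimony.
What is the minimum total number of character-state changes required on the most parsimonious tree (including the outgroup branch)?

5

Character polarity is set by the outgroup: the derived state is whichever differs from the outgroup's state, so for keeled scales, serrated mandibles the derived state is '0', and for the remaining characters it is '1'.
Only Lineage F, Lineage M, and Lineage U show the derived state '1' for dorsal spines, supporting them as a clade.
keeled scales: derived state '0' in Lineage M only — an autapomorphy, so it tells us nothing about relationships among taxa.
serrated mandibles (derived state '0') is shared by Lineage F and Lineage M — a synapomorphy uniting that clade.
stem photosynthetic (derived state '1') is unique to Lineage U (autapomorphy; uninformative for grouping).
asymmetric ears (derived state '1') is shared by all ingroup taxa — unites the whole ingroup.
Most parsimonious ingroup topology: (((Lineage M,Lineage F),Lineage U),Lineage S).
Changes per character on this tree: dorsal spines: 1; keeled scales: 1; serrated mandibles: 1; stem photosynthetic: 1; asymmetric ears: 1.
Total = 5.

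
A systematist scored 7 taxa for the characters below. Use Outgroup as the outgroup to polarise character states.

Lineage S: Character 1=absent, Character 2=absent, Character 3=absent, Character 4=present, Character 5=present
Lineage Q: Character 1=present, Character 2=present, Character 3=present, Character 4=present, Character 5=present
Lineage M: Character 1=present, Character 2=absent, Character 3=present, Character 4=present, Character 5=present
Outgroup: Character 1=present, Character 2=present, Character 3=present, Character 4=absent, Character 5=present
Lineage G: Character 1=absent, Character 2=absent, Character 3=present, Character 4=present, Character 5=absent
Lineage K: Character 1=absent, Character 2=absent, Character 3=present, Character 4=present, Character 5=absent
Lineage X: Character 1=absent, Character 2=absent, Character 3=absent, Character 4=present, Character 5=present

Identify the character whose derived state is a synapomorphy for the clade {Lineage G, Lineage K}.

Character 5

Character polarity is set by the outgroup: the derived state is whichever differs from the outgroup's state, so for Character 1, Character 2, Character 3, Character 5 the derived state is 'absent', and for the remaining characters it is 'present'.
Only Lineage G, Lineage K, Lineage S, and Lineage X show the derived state 'absent' for Character 1, supporting them as a clade.
Only Lineage G, Lineage K, Lineage M, Lineage S, and Lineage X show the derived state 'absent' for Character 2, supporting them as a clade.
Only Lineage S and Lineage X show the derived state 'absent' for Character 3, supporting them as a clade.
Character 4 (derived state 'present') is shared by all ingroup taxa — unites the whole ingroup.
Only Lineage G and Lineage K show the derived state 'absent' for Character 5, supporting them as a clade.
Most parsimonious ingroup topology: ((((Lineage G,Lineage K),(Lineage S,Lineage X)),Lineage M),Lineage Q).
The clade {Lineage G, Lineage K} is supported by Character 5: its derived state 'absent' occurs in exactly those taxa and in no other taxon (including the outgroup).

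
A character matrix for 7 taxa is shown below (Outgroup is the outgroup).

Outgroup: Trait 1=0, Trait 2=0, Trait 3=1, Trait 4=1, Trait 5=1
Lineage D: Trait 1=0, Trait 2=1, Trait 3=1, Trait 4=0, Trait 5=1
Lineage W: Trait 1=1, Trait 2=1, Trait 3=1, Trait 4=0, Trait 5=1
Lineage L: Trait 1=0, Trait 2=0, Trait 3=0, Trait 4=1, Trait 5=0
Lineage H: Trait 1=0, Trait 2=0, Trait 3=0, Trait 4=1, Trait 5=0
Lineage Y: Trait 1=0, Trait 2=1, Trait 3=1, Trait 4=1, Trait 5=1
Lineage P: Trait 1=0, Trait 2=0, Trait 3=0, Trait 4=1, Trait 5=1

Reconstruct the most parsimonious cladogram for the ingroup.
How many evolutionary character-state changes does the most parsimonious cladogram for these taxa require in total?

Character polarity is set by the outgroup: the derived state is whichever differs from the outgroup's state, so for Trait 3, Trait 4, Trait 5 the derived state is '0', and for the remaining characters it is '1'.
Trait 1 (derived state '1') is unique to Lineage W (autapomorphy; uninformative for grouping).
Only Lineage D, Lineage W, and Lineage Y show the derived state '1' for Trait 2, supporting them as a clade.
Trait 3 (derived state '0') is shared by Lineage H, Lineage L, and Lineage P — a synapomorphy uniting that clade.
Only Lineage D and Lineage W show the derived state '0' for Trait 4, supporting them as a clade.
Trait 5: derived state '0' in Lineage H and Lineage L only — synapomorphy for {Lineage H, Lineage L}.
Most parsimonious ingroup topology: (((Lineage D,Lineage W),Lineage Y),((Lineage L,Lineage H),Lineage P)).
Changes per character on this tree: Trait 1: 1; Trait 2: 1; Trait 3: 1; Trait 4: 1; Trait 5: 1.
Total = 5.

5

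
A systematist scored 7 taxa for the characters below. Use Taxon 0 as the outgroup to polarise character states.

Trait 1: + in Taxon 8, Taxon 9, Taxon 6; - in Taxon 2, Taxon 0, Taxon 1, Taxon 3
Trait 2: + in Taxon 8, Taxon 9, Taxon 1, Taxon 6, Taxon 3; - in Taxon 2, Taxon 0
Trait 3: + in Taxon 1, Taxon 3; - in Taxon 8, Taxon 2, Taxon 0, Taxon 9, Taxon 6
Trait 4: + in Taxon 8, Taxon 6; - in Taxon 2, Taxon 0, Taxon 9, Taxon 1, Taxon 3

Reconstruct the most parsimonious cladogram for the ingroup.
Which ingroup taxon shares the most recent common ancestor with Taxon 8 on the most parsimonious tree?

Taxon 6

The outgroup has state '-' for every character, so '+' is the derived state throughout.
Only Taxon 6, Taxon 8, and Taxon 9 show the derived state '+' for Trait 1, supporting them as a clade.
Trait 2 (derived state '+') is shared by Taxon 1, Taxon 3, Taxon 6, Taxon 8, and Taxon 9 — a synapomorphy uniting that clade.
Trait 3 (derived state '+') is shared by Taxon 1 and Taxon 3 — a synapomorphy uniting that clade.
Trait 4: derived state '+' in Taxon 6 and Taxon 8 only — synapomorphy for {Taxon 6, Taxon 8}.
Most parsimonious ingroup topology: (((Taxon 3,Taxon 1),((Taxon 6,Taxon 8),Taxon 9)),Taxon 2).
Taxon 8 and Taxon 6 form a cherry on this tree, so they are sister taxa.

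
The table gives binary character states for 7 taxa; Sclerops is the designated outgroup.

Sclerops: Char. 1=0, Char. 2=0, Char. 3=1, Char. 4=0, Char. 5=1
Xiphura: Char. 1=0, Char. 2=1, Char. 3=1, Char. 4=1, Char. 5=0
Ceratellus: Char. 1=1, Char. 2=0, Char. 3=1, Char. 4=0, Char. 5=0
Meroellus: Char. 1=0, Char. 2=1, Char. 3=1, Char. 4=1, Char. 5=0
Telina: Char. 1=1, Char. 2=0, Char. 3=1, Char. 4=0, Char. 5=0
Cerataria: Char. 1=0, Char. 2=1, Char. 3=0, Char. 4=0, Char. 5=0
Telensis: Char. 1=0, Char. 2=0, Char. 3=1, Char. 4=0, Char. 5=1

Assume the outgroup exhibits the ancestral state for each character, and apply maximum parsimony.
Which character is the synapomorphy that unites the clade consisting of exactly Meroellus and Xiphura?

Character polarity is set by the outgroup: the derived state is whichever differs from the outgroup's state, so for Char. 3, Char. 5 the derived state is '0', and for the remaining characters it is '1'.
Char. 1: derived state '1' in Ceratellus and Telina only — synapomorphy for {Ceratellus, Telina}.
Char. 2: derived state '1' in Cerataria, Meroellus, and Xiphura only — synapomorphy for {Cerataria, Meroellus, Xiphura}.
Char. 3: derived state '0' in Cerataria only — an autapomorphy, so it tells us nothing about relationships among taxa.
Char. 4: derived state '1' in Meroellus and Xiphura only — synapomorphy for {Meroellus, Xiphura}.
Char. 5: derived state '0' in Cerataria, Ceratellus, Meroellus, Telina, and Xiphura only — synapomorphy for {Cerataria, Ceratellus, Meroellus, Telina, Xiphura}.
Most parsimonious ingroup topology: ((((Xiphura,Meroellus),Cerataria),(Ceratellus,Telina)),Telensis).
The clade {Meroellus, Xiphura} is supported by Char. 4: its derived state '1' occurs in exactly those taxa and in no other taxon (including the outgroup).

Char. 4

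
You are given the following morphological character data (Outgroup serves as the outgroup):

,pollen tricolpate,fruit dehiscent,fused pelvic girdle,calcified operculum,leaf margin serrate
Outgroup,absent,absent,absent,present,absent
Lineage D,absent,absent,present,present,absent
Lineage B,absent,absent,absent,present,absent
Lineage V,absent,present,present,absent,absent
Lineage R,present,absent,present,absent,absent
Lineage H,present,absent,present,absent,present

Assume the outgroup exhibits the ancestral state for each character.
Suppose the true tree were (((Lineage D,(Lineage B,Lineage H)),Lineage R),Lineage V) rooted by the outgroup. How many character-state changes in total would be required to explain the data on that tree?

Map each character onto (((Lineage D,(Lineage B,Lineage H)),Lineage R),Lineage V) (rooted by Outgroup) and count the minimum state changes it requires (Fitch parsimony):
pollen tricolpate: 2; fruit dehiscent: 1; fused pelvic girdle: 2; calcified operculum: 3; leaf margin serrate: 1.
Total tree length = 9.

9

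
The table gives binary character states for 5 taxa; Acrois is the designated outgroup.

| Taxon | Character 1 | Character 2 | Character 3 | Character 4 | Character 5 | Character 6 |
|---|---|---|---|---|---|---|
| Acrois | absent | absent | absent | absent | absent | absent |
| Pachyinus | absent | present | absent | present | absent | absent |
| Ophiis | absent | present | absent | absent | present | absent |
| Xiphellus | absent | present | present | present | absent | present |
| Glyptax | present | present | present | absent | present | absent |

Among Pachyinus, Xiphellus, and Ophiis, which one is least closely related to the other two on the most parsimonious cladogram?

Ophiis

The outgroup has state 'absent' for every character, so 'present' is the derived state throughout.
Character 1 (derived state 'present') is unique to Glyptax (autapomorphy; uninformative for grouping).
All ingroup taxa share the derived state 'present' for Character 2; it defines the ingroup but does not resolve relationships within it.
Character 3 groups Glyptax and Xiphellus, which is incompatible with the clades supported by the remaining characters; treating it as convergent (homoplasy) costs fewer steps than any alternative tree.
Character 4: derived state 'present' in Pachyinus and Xiphellus only — synapomorphy for {Pachyinus, Xiphellus}.
Character 5 (derived state 'present') is shared by Glyptax and Ophiis — a synapomorphy uniting that clade.
Character 6 (derived state 'present') is unique to Xiphellus (autapomorphy; uninformative for grouping).
Most parsimonious ingroup topology: ((Ophiis,Glyptax),(Xiphellus,Pachyinus)).
Pachyinus and Xiphellus share a more recent common ancestor with each other than either does with Ophiis, so Ophiis is the least closely related of the three.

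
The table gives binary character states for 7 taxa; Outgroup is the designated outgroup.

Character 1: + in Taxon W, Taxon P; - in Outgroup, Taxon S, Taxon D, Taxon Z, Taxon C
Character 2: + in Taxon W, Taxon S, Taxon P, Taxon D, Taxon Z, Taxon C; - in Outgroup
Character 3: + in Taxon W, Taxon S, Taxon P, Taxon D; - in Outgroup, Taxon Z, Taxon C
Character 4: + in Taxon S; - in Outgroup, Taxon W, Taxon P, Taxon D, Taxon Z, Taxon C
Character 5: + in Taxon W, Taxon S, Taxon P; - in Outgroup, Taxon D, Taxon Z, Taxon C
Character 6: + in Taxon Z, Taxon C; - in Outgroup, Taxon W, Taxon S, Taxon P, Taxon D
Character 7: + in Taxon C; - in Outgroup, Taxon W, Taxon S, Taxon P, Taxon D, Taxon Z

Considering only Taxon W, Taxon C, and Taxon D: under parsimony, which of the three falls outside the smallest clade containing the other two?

Taxon C

The outgroup has state '-' for every character, so '+' is the derived state throughout.
Only Taxon P and Taxon W show the derived state '+' for Character 1, supporting them as a clade.
All ingroup taxa share the derived state '+' for Character 2; it defines the ingroup but does not resolve relationships within it.
Character 3 (derived state '+') is shared by Taxon D, Taxon P, Taxon S, and Taxon W — a synapomorphy uniting that clade.
Character 4 (derived state '+') is unique to Taxon S (autapomorphy; uninformative for grouping).
Character 5 (derived state '+') is shared by Taxon P, Taxon S, and Taxon W — a synapomorphy uniting that clade.
Character 6: derived state '+' in Taxon C and Taxon Z only — synapomorphy for {Taxon C, Taxon Z}.
Character 7: derived state '+' in Taxon C only — an autapomorphy, so it tells us nothing about relationships among taxa.
Most parsimonious ingroup topology: ((((Taxon W,Taxon P),Taxon S),Taxon D),(Taxon Z,Taxon C)).
Taxon D and Taxon W share a more recent common ancestor with each other than either does with Taxon C, so Taxon C is the least closely related of the three.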